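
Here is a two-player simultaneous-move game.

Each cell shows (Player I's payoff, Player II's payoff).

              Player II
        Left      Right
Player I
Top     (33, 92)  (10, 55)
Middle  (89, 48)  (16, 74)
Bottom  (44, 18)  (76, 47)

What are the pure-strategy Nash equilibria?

For each strategy profile, look for a profitable unilateral deviation.
(Top, Left): Player I can switch to Middle (33 → 89). Not NE.
(Top, Right): Player I can switch to Middle (10 → 16). Not NE.
(Middle, Left): Player II can switch to Right (48 → 74). Not NE.
(Middle, Right): Player I can switch to Bottom (16 → 76). Not NE.
(Bottom, Left): Player I can switch to Middle (44 → 89). Not NE.
(Bottom, Right): Player I gets 76, best alternative 16; Player II gets 47, best alternative 18. No profitable deviation — NE.

Pure NE: (Bottom, Right)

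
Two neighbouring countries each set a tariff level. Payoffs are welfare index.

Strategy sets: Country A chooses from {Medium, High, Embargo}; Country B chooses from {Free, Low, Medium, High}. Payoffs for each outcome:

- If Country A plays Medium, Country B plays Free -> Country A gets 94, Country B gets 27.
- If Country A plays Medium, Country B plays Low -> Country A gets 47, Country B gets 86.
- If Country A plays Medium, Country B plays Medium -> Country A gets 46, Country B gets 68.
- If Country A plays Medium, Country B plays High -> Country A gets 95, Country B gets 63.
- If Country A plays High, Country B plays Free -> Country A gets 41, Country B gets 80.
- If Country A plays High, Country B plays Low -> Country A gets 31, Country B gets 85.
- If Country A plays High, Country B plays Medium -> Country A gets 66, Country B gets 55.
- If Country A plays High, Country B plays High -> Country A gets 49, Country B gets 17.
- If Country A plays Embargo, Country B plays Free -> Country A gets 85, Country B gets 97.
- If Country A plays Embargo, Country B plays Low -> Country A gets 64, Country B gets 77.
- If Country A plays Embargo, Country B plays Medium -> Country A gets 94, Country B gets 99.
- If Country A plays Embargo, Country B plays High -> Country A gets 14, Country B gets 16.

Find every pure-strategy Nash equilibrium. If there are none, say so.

The unique pure-strategy Nash equilibrium is (Embargo, Medium).

Country A against Free: payoffs 94, 41, 85 → best response Medium.
Country A against Low: payoffs 47, 31, 64 → best response Embargo.
Country A against Medium: payoffs 46, 66, 94 → best response Embargo.
Country A against High: payoffs 95, 49, 14 → best response Medium.
Country B against Medium: payoffs 27, 86, 68, 63 → best response Low.
Country B against High: payoffs 80, 85, 55, 17 → best response Low.
Country B against Embargo: payoffs 97, 77, 99, 16 → best response Medium.
Mutual best responses: (Embargo, Medium).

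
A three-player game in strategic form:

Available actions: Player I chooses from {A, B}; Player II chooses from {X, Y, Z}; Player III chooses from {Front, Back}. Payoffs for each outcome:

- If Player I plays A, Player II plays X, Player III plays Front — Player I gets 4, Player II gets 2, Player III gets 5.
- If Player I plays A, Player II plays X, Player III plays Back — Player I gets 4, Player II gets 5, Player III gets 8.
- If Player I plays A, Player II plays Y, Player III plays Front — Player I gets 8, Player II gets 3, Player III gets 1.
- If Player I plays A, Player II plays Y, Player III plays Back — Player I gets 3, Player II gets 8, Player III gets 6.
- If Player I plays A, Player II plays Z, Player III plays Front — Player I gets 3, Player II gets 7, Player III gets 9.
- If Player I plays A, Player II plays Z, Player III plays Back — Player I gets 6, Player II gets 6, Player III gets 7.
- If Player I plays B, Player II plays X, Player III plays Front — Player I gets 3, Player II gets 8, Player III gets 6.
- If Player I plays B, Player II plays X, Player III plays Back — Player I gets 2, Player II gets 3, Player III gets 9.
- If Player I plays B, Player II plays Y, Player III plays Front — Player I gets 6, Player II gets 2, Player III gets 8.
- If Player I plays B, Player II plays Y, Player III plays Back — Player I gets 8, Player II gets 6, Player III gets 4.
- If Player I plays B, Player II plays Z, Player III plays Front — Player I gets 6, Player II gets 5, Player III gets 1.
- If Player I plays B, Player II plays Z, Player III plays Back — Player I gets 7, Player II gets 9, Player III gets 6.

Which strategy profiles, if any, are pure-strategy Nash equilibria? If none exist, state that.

Player I against (X, Front): payoffs 4, 3 → best response A.
Player I against (X, Back): payoffs 4, 2 → best response A.
Player I against (Y, Front): payoffs 8, 6 → best response A.
Player I against (Y, Back): payoffs 3, 8 → best response B.
Player I against (Z, Front): payoffs 3, 6 → best response B.
Player I against (Z, Back): payoffs 6, 7 → best response B.
Player II against (A, Front): payoffs 2, 3, 7 → best response Z.
Player II against (A, Back): payoffs 5, 8, 6 → best response Y.
Player II against (B, Front): payoffs 8, 2, 5 → best response X.
Player II against (B, Back): payoffs 3, 6, 9 → best response Z.
Player III against (A, X): payoffs 5, 8 → best response Back.
Player III against (A, Y): payoffs 1, 6 → best response Back.
Player III against (A, Z): payoffs 9, 7 → best response Front.
Player III against (B, X): payoffs 6, 9 → best response Back.
Player III against (B, Y): payoffs 8, 4 → best response Front.
Player III against (B, Z): payoffs 1, 6 → best response Back.
Mutual best responses: (B, Z, Back).

Pure NE: (B, Z, Back)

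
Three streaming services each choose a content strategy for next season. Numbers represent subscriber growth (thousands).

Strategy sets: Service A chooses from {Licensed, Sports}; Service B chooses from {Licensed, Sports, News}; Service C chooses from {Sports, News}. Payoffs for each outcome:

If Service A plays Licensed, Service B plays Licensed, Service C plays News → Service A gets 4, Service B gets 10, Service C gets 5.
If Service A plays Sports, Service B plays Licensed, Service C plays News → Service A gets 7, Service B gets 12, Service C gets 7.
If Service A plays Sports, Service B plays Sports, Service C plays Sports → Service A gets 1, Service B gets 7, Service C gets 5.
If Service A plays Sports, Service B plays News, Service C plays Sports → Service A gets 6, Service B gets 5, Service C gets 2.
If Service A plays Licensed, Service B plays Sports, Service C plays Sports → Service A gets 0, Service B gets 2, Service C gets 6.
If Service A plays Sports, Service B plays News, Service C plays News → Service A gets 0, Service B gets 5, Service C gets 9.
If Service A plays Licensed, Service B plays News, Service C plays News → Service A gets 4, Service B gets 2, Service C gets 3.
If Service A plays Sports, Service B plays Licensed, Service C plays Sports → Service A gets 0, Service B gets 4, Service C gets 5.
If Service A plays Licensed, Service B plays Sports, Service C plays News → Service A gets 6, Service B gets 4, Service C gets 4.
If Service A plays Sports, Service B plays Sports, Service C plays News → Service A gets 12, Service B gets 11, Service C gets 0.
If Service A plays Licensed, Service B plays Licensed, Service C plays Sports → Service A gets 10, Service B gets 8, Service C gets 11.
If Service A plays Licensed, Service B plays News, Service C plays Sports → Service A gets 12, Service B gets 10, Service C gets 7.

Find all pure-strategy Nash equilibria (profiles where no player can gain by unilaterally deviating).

(Licensed, Licensed, Sports): Service B can switch to News (8 → 10). Not NE.
(Licensed, Licensed, News): Service A can switch to Sports (4 → 7). Not NE.
(Licensed, Sports, Sports): Service A can switch to Sports (0 → 1). Not NE.
(Licensed, Sports, News): Service A can switch to Sports (6 → 12). Not NE.
(Licensed, News, Sports): Service A gets 12, best alternative 6; Service B gets 10, best alternative 8; Service C gets 7, best alternative 3. No profitable deviation — NE.
(Licensed, News, News): Service B can switch to Licensed (2 → 10). Not NE.
(Sports, Licensed, Sports): Service A can switch to Licensed (0 → 10). Not NE.
(Sports, Licensed, News): Service A gets 7, best alternative 4; Service B gets 12, best alternative 11; Service C gets 7, best alternative 5. No profitable deviation — NE.
(Sports, Sports, Sports): Service A gets 1, best alternative 0; Service B gets 7, best alternative 5; Service C gets 5, best alternative 0. No profitable deviation — NE.
(Sports, Sports, News): Service B can switch to Licensed (11 → 12). Not NE.
(Sports, News, Sports): Service A can switch to Licensed (6 → 12). Not NE.
(Sports, News, News): Service A can switch to Licensed (0 → 4). Not NE.

Pure-strategy Nash equilibria: (Licensed, News, Sports), (Sports, Licensed, News), (Sports, Sports, Sports)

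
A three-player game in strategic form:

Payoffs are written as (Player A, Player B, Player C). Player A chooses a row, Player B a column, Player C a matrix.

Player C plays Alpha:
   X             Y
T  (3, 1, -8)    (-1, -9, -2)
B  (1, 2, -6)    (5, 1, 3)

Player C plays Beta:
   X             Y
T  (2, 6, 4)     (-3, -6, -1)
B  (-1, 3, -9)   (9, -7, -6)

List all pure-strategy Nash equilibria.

Pure NE: (T, X, Beta)

For each player, find the best response to each opponent profile; mutual best responses are the pure NE.
Player A against (X, Alpha): payoffs 3, 1 → best response T.
Player A against (X, Beta): payoffs 2, -1 → best response T.
Player A against (Y, Alpha): payoffs -1, 5 → best response B.
Player A against (Y, Beta): payoffs -3, 9 → best response B.
Player B against (T, Alpha): payoffs 1, -9 → best response X.
Player B against (T, Beta): payoffs 6, -6 → best response X.
Player B against (B, Alpha): payoffs 2, 1 → best response X.
Player B against (B, Beta): payoffs 3, -7 → best response X.
Player C against (T, X): payoffs -8, 4 → best response Beta.
Player C against (T, Y): payoffs -2, -1 → best response Beta.
Player C against (B, X): payoffs -6, -9 → best response Alpha.
Player C against (B, Y): payoffs 3, -6 → best response Alpha.
Mutual best responses: (T, X, Beta).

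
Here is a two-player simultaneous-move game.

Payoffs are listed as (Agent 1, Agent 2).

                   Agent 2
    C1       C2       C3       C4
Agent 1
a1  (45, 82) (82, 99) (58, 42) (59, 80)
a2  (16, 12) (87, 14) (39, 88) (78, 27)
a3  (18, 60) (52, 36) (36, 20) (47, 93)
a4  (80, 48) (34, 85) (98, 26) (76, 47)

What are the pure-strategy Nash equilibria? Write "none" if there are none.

Agent 1 against C1: payoffs 45, 16, 18, 80 → best response a4.
Agent 1 against C2: payoffs 82, 87, 52, 34 → best response a2.
Agent 1 against C3: payoffs 58, 39, 36, 98 → best response a4.
Agent 1 against C4: payoffs 59, 78, 47, 76 → best response a2.
Agent 2 against a1: payoffs 82, 99, 42, 80 → best response C2.
Agent 2 against a2: payoffs 12, 14, 88, 27 → best response C3.
Agent 2 against a3: payoffs 60, 36, 20, 93 → best response C4.
Agent 2 against a4: payoffs 48, 85, 26, 47 → best response C2.
No profile is a mutual best response for all players.

No pure-strategy Nash equilibrium.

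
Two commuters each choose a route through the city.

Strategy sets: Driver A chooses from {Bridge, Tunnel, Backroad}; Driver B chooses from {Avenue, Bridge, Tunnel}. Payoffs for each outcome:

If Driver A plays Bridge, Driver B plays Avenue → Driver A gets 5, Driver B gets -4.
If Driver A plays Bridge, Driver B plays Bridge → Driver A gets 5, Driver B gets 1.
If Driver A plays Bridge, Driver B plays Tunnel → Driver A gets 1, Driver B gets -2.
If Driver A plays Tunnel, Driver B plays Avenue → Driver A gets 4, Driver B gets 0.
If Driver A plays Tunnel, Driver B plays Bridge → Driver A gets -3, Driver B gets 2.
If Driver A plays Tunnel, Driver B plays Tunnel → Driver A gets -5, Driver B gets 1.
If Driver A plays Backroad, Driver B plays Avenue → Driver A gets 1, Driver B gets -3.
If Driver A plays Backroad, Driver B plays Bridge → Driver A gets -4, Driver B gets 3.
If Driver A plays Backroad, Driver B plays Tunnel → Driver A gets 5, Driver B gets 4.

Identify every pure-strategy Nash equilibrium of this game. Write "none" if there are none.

Driver A against Avenue: payoffs 5, 4, 1 → best response Bridge.
Driver A against Bridge: payoffs 5, -3, -4 → best response Bridge.
Driver A against Tunnel: payoffs 1, -5, 5 → best response Backroad.
Driver B against Bridge: payoffs -4, 1, -2 → best response Bridge.
Driver B against Tunnel: payoffs 0, 2, 1 → best response Bridge.
Driver B against Backroad: payoffs -3, 3, 4 → best response Tunnel.
Mutual best responses: (Bridge, Bridge); (Backroad, Tunnel).

The pure Nash equilibria are (Bridge, Bridge); (Backroad, Tunnel).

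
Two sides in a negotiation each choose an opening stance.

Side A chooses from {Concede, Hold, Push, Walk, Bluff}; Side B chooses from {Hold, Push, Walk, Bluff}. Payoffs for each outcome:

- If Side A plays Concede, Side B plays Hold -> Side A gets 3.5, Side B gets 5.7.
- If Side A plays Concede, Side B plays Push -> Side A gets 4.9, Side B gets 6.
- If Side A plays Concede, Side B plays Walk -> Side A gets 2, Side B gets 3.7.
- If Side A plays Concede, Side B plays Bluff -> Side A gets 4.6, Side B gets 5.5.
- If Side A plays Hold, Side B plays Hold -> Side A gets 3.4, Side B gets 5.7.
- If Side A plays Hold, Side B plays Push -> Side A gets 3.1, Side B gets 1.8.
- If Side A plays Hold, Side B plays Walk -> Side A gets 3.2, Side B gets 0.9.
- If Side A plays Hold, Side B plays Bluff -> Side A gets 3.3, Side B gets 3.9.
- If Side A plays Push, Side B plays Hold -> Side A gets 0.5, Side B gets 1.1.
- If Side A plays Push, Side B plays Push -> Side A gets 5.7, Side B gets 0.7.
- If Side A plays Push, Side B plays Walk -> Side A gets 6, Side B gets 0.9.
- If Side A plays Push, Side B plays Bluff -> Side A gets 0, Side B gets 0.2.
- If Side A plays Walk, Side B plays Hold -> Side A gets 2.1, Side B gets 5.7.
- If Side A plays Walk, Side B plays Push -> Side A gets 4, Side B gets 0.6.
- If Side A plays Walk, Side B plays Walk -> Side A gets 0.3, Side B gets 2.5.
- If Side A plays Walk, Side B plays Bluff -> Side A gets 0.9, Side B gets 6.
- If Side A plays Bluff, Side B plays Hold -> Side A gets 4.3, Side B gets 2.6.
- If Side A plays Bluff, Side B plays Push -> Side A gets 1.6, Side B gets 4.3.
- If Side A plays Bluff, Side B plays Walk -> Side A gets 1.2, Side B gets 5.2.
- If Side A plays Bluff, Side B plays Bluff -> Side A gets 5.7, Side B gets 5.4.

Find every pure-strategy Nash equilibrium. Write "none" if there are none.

The unique pure-strategy Nash equilibrium is (Bluff, Bluff).

(Concede, Hold): Side A can switch to Bluff (3.5 → 4.3). Not NE.
(Concede, Push): Side A can switch to Push (4.9 → 5.7). Not NE.
(Concede, Walk): Side A can switch to Hold (2 → 3.2). Not NE.
(Concede, Bluff): Side A can switch to Bluff (4.6 → 5.7). Not NE.
(Hold, Hold): Side A can switch to Concede (3.4 → 3.5). Not NE.
(Hold, Push): Side A can switch to Concede (3.1 → 4.9). Not NE.
(Bluff, Bluff): Side A gets 5.7, best alternative 4.6; Side B gets 5.4, best alternative 5.2. No profitable deviation — NE.
(The remaining 13 profiles each have a profitable deviation by the same check.)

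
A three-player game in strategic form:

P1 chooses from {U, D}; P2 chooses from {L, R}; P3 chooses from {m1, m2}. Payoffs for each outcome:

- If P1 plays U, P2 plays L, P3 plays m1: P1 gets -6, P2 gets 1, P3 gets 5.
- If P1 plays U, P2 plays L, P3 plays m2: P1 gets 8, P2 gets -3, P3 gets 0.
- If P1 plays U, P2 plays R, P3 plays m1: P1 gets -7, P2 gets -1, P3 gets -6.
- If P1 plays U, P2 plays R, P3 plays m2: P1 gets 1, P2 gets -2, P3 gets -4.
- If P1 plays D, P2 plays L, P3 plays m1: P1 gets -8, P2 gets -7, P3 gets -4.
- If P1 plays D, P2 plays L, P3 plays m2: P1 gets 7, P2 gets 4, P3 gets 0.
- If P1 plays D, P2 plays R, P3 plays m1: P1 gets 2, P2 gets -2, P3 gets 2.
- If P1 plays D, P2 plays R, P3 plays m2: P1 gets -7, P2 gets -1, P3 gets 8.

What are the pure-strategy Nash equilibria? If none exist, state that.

Pure-strategy Nash equilibria: (U, L, m1); (U, R, m2)

(U, L, m1): P1 gets -6, best alternative -8; P2 gets 1, best alternative -1; P3 gets 5, best alternative 0. No profitable deviation — NE.
(U, L, m2): P2 can switch to R (-3 → -2). Not NE.
(U, R, m1): P1 can switch to D (-7 → 2). Not NE.
(U, R, m2): P1 gets 1, best alternative -7; P2 gets -2, best alternative -3; P3 gets -4, best alternative -6. No profitable deviation — NE.
(D, L, m1): P1 can switch to U (-8 → -6). Not NE.
(D, L, m2): P1 can switch to U (7 → 8). Not NE.
(D, R, m1): P3 can switch to m2 (2 → 8). Not NE.
(D, R, m2): P1 can switch to U (-7 → 1). Not NE.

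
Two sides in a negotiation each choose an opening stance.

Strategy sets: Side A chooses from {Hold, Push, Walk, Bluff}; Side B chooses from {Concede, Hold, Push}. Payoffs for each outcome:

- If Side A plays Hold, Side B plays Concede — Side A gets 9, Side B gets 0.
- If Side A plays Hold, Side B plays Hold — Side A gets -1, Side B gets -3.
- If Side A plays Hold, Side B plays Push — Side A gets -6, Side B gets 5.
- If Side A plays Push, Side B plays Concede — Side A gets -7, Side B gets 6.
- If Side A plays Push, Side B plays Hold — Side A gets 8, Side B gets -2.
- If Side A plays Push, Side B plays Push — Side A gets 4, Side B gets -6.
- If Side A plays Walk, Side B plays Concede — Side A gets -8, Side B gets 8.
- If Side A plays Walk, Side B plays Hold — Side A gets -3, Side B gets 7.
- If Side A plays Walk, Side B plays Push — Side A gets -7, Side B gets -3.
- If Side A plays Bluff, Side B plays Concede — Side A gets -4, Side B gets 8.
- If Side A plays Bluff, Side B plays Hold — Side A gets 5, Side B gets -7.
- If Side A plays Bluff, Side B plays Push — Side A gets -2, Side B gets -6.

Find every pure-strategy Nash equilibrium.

(Hold, Concede): Side B can switch to Push (0 → 5). Not NE.
(Hold, Hold): Side A can switch to Push (-1 → 8). Not NE.
(Hold, Push): Side A can switch to Push (-6 → 4). Not NE.
(Push, Concede): Side A can switch to Hold (-7 → 9). Not NE.
(Push, Hold): Side B can switch to Concede (-2 → 6). Not NE.
(Push, Push): Side B can switch to Concede (-6 → 6). Not NE.
(Walk, Concede): Side A can switch to Hold (-8 → 9). Not NE.
(Walk, Hold): Side A can switch to Hold (-3 → -1). Not NE.
(Walk, Push): Side A can switch to Hold (-7 → -6). Not NE.
(Bluff, Concede): Side A can switch to Hold (-4 → 9). Not NE.
(Bluff, Hold): Side A can switch to Push (5 → 8). Not NE.
(Bluff, Push): Side A can switch to Push (-2 → 4). Not NE.

This game has no pure Nash equilibrium.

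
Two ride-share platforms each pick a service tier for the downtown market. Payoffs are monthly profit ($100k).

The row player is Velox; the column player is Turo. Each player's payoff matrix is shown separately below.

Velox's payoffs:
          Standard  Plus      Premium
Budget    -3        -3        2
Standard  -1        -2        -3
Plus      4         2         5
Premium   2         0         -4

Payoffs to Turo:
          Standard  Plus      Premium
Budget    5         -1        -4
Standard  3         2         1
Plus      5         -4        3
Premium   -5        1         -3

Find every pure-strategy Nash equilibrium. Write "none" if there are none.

Velox against Standard: payoffs -3, -1, 4, 2 → best response Plus.
Velox against Plus: payoffs -3, -2, 2, 0 → best response Plus.
Velox against Premium: payoffs 2, -3, 5, -4 → best response Plus.
Turo against Budget: payoffs 5, -1, -4 → best response Standard.
Turo against Standard: payoffs 3, 2, 1 → best response Standard.
Turo against Plus: payoffs 5, -4, 3 → best response Standard.
Turo against Premium: payoffs -5, 1, -3 → best response Plus.
Mutual best responses: (Plus, Standard).

The unique pure-strategy Nash equilibrium is (Plus, Standard).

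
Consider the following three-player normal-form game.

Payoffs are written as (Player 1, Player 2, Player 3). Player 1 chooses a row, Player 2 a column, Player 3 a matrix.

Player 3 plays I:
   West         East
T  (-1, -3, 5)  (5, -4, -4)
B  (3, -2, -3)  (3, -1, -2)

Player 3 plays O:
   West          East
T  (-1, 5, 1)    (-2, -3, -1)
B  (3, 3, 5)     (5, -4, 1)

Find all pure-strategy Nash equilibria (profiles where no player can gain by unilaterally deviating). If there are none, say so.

Check each profile: it is a Nash equilibrium iff no player can strictly gain by switching unilaterally.
(T, West, I): Player 1 can switch to B (-1 → 3). Not NE.
(T, West, O): Player 1 can switch to B (-1 → 3). Not NE.
(T, East, I): Player 2 can switch to West (-4 → -3). Not NE.
(T, East, O): Player 1 can switch to B (-2 → 5). Not NE.
(B, West, I): Player 2 can switch to East (-2 → -1). Not NE.
(B, West, O): Player 1 gets 3, best alternative -1; Player 2 gets 3, best alternative -4; Player 3 gets 5, best alternative -3. No profitable deviation — NE.
(B, East, I): Player 1 can switch to T (3 → 5). Not NE.
(The remaining 1 profile has a profitable deviation by the same check.)

Pure NE: (B, West, O)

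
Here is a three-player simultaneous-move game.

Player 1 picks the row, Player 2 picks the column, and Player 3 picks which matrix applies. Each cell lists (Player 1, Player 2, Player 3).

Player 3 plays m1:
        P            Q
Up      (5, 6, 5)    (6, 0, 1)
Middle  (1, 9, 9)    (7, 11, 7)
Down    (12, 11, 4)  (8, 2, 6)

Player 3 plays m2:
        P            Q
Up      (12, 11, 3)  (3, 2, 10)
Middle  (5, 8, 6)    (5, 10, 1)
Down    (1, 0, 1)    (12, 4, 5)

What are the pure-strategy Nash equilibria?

Pure NE: (Down, P, m1)

Player 1 against (P, m1): payoffs 5, 1, 12 → best response Down.
Player 1 against (P, m2): payoffs 12, 5, 1 → best response Up.
Player 1 against (Q, m1): payoffs 6, 7, 8 → best response Down.
Player 1 against (Q, m2): payoffs 3, 5, 12 → best response Down.
Player 2 against (Up, m1): payoffs 6, 0 → best response P.
Player 2 against (Up, m2): payoffs 11, 2 → best response P.
Player 2 against (Middle, m1): payoffs 9, 11 → best response Q.
Player 2 against (Middle, m2): payoffs 8, 10 → best response Q.
Player 2 against (Down, m1): payoffs 11, 2 → best response P.
Player 2 against (Down, m2): payoffs 0, 4 → best response Q.
Player 3 against (Up, P): payoffs 5, 3 → best response m1.
Player 3 against (Up, Q): payoffs 1, 10 → best response m2.
Player 3 against (Middle, P): payoffs 9, 6 → best response m1.
Player 3 against (Middle, Q): payoffs 7, 1 → best response m1.
Player 3 against (Down, P): payoffs 4, 1 → best response m1.
Player 3 against (Down, Q): payoffs 6, 5 → best response m1.
Mutual best responses: (Down, P, m1).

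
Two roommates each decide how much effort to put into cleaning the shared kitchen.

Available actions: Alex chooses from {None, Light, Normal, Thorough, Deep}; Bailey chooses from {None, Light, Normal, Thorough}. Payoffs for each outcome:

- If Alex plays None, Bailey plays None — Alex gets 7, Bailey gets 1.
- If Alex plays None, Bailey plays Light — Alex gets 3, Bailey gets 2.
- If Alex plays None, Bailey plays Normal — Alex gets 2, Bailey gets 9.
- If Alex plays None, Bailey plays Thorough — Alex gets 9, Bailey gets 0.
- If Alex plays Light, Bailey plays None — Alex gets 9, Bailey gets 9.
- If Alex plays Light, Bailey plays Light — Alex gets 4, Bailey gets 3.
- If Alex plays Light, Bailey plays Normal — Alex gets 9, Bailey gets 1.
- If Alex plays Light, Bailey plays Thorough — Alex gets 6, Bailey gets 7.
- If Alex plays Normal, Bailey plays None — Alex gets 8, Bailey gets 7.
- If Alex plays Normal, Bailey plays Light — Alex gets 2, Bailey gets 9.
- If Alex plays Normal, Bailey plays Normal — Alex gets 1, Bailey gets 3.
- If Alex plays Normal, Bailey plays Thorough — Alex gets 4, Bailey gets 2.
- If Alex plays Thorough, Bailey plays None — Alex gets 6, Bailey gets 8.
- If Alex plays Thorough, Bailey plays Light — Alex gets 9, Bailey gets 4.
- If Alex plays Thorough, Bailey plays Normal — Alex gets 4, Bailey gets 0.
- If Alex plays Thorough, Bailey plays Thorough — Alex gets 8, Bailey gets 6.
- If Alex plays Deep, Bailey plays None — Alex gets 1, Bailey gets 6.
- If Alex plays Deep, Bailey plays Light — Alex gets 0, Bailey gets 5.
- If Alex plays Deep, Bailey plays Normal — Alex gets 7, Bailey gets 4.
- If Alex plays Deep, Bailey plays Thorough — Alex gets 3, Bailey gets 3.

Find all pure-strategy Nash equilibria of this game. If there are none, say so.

Mark each player's best response to every combination of opponents' strategies; a profile where every player is best-responding is a pure Nash equilibrium.
Alex against None: payoffs 7, 9, 8, 6, 1 → best response Light.
Alex against Light: payoffs 3, 4, 2, 9, 0 → best response Thorough.
Alex against Normal: payoffs 2, 9, 1, 4, 7 → best response Light.
Alex against Thorough: payoffs 9, 6, 4, 8, 3 → best response None.
Bailey against None: payoffs 1, 2, 9, 0 → best response Normal.
Bailey against Light: payoffs 9, 3, 1, 7 → best response None.
Bailey against Normal: payoffs 7, 9, 3, 2 → best response Light.
Bailey against Thorough: payoffs 8, 4, 0, 6 → best response None.
Bailey against Deep: payoffs 6, 5, 4, 3 → best response None.
Mutual best responses: (Light, None).

Pure NE: (Light, None)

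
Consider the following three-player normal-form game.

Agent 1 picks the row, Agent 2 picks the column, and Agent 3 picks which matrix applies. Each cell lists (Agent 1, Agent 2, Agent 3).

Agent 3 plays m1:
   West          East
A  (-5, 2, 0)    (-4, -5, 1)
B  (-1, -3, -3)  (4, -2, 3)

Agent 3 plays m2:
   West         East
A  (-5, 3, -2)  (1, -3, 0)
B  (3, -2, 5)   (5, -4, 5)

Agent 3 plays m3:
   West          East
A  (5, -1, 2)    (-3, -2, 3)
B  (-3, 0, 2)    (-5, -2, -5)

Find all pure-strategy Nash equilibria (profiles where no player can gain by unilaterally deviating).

The pure Nash equilibria are (A, West, m3); (B, West, m2).

Agent 1 against (West, m1): payoffs -5, -1 → best response B.
Agent 1 against (West, m2): payoffs -5, 3 → best response B.
Agent 1 against (West, m3): payoffs 5, -3 → best response A.
Agent 1 against (East, m1): payoffs -4, 4 → best response B.
Agent 1 against (East, m2): payoffs 1, 5 → best response B.
Agent 1 against (East, m3): payoffs -3, -5 → best response A.
Agent 2 against (A, m1): payoffs 2, -5 → best response West.
Agent 2 against (A, m2): payoffs 3, -3 → best response West.
Agent 2 against (A, m3): payoffs -1, -2 → best response West.
Agent 2 against (B, m1): payoffs -3, -2 → best response East.
Agent 2 against (B, m2): payoffs -2, -4 → best response West.
Agent 2 against (B, m3): payoffs 0, -2 → best response West.
Agent 3 against (A, West): payoffs 0, -2, 2 → best response m3.
Agent 3 against (A, East): payoffs 1, 0, 3 → best response m3.
Agent 3 against (B, West): payoffs -3, 5, 2 → best response m2.
Agent 3 against (B, East): payoffs 3, 5, -5 → best response m2.
Mutual best responses: (A, West, m3); (B, West, m2).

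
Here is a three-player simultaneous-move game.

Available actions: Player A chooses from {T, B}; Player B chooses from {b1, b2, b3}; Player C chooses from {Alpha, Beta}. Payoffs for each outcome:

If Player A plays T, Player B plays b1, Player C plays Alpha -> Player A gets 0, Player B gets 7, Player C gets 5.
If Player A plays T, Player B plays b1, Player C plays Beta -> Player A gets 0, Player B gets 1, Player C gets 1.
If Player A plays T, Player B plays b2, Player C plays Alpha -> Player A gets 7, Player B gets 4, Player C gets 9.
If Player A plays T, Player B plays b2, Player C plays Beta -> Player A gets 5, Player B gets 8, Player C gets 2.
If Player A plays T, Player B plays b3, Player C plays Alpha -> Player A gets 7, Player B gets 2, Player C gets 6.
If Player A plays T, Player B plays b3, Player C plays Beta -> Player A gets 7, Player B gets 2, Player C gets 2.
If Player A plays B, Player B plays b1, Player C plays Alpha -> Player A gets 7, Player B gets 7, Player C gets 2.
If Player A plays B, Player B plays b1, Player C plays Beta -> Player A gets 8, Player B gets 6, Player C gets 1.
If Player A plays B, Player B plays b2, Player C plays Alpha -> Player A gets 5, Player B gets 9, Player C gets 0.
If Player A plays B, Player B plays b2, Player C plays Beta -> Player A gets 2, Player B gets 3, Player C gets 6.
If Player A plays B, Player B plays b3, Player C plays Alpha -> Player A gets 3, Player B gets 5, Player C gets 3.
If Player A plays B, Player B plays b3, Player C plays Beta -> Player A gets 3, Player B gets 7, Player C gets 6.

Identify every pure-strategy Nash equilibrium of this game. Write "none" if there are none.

none

(T, b1, Alpha): Player A can switch to B (0 → 7). Not NE.
(T, b1, Beta): Player A can switch to B (0 → 8). Not NE.
(T, b2, Alpha): Player B can switch to b1 (4 → 7). Not NE.
(T, b2, Beta): Player C can switch to Alpha (2 → 9). Not NE.
(T, b3, Alpha): Player B can switch to b1 (2 → 7). Not NE.
(T, b3, Beta): Player B can switch to b2 (2 → 8). Not NE.
(B, b1, Alpha): Player B can switch to b2 (7 → 9). Not NE.
(B, b1, Beta): Player B can switch to b3 (6 → 7). Not NE.
(The remaining 4 profiles each have a profitable deviation by the same check.)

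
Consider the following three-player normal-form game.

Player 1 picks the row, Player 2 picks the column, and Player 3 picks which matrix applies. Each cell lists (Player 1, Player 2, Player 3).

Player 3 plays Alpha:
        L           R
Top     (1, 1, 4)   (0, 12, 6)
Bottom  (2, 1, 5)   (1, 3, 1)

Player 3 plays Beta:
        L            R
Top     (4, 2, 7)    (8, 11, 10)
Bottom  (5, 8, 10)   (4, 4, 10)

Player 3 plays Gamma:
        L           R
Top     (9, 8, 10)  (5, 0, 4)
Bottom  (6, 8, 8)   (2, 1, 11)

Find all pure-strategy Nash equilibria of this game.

Player 1 against (L, Alpha): payoffs 1, 2 → best response Bottom.
Player 1 against (L, Beta): payoffs 4, 5 → best response Bottom.
Player 1 against (L, Gamma): payoffs 9, 6 → best response Top.
Player 1 against (R, Alpha): payoffs 0, 1 → best response Bottom.
Player 1 against (R, Beta): payoffs 8, 4 → best response Top.
Player 1 against (R, Gamma): payoffs 5, 2 → best response Top.
Player 2 against (Top, Alpha): payoffs 1, 12 → best response R.
Player 2 against (Top, Beta): payoffs 2, 11 → best response R.
Player 2 against (Top, Gamma): payoffs 8, 0 → best response L.
Player 2 against (Bottom, Alpha): payoffs 1, 3 → best response R.
Player 2 against (Bottom, Beta): payoffs 8, 4 → best response L.
Player 2 against (Bottom, Gamma): payoffs 8, 1 → best response L.
Player 3 against (Top, L): payoffs 4, 7, 10 → best response Gamma.
Player 3 against (Top, R): payoffs 6, 10, 4 → best response Beta.
Player 3 against (Bottom, L): payoffs 5, 10, 8 → best response Beta.
Player 3 against (Bottom, R): payoffs 1, 10, 11 → best response Gamma.
Mutual best responses: (Top, L, Gamma); (Top, R, Beta); (Bottom, L, Beta).

The pure Nash equilibria are (Top, L, Gamma), (Top, R, Beta), (Bottom, L, Beta).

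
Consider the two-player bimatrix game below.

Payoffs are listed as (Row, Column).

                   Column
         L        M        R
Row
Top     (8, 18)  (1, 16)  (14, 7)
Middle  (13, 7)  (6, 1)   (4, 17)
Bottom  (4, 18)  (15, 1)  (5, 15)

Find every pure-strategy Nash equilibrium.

none

Mark each player's best response to every combination of opponents' strategies; a profile where every player is best-responding is a pure Nash equilibrium.
Row against L: payoffs 8, 13, 4 → best response Middle.
Row against M: payoffs 1, 6, 15 → best response Bottom.
Row against R: payoffs 14, 4, 5 → best response Top.
Column against Top: payoffs 18, 16, 7 → best response L.
Column against Middle: payoffs 7, 1, 17 → best response R.
Column against Bottom: payoffs 18, 1, 15 → best response L.
No profile is a mutual best response for all players.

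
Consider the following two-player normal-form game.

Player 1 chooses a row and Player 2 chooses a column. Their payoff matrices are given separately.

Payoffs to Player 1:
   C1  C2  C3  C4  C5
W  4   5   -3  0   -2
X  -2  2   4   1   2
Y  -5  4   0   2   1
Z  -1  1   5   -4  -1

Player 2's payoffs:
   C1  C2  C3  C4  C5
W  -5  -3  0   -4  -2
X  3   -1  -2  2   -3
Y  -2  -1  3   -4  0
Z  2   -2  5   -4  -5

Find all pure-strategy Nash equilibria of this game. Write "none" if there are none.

Player 1 against C1: payoffs 4, -2, -5, -1 → best response W.
Player 1 against C2: payoffs 5, 2, 4, 1 → best response W.
Player 1 against C3: payoffs -3, 4, 0, 5 → best response Z.
Player 1 against C4: payoffs 0, 1, 2, -4 → best response Y.
Player 1 against C5: payoffs -2, 2, 1, -1 → best response X.
Player 2 against W: payoffs -5, -3, 0, -4, -2 → best response C3.
Player 2 against X: payoffs 3, -1, -2, 2, -3 → best response C1.
Player 2 against Y: payoffs -2, -1, 3, -4, 0 → best response C3.
Player 2 against Z: payoffs 2, -2, 5, -4, -5 → best response C3.
Mutual best responses: (Z, C3).

The unique pure-strategy Nash equilibrium is (Z, C3).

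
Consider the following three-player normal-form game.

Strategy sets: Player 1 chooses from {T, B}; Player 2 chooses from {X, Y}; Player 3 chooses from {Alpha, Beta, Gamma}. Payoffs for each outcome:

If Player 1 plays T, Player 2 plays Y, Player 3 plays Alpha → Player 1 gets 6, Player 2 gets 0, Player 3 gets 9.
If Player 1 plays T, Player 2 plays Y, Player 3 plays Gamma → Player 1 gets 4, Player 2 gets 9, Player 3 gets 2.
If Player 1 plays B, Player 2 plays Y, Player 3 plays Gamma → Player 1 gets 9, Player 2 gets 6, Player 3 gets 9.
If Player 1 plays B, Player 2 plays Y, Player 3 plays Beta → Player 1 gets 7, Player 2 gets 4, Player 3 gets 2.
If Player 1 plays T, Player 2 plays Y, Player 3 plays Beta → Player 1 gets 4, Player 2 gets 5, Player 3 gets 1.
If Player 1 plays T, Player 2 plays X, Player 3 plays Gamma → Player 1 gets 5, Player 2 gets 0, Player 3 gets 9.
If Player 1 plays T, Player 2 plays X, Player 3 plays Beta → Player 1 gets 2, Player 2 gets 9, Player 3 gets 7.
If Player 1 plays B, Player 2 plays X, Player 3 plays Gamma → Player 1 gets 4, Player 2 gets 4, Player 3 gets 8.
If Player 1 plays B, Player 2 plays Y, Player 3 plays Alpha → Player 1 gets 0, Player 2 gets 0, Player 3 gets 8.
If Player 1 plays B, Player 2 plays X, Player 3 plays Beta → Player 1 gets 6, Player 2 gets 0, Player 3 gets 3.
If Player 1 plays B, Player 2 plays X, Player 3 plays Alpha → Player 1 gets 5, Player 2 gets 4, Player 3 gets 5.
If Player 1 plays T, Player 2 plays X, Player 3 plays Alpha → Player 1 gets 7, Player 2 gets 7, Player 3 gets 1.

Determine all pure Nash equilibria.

Player 1 against (X, Alpha): payoffs 7, 5 → best response T.
Player 1 against (X, Beta): payoffs 2, 6 → best response B.
Player 1 against (X, Gamma): payoffs 5, 4 → best response T.
Player 1 against (Y, Alpha): payoffs 6, 0 → best response T.
Player 1 against (Y, Beta): payoffs 4, 7 → best response B.
Player 1 against (Y, Gamma): payoffs 4, 9 → best response B.
Player 2 against (T, Alpha): payoffs 7, 0 → best response X.
Player 2 against (T, Beta): payoffs 9, 5 → best response X.
Player 2 against (T, Gamma): payoffs 0, 9 → best response Y.
Player 2 against (B, Alpha): payoffs 4, 0 → best response X.
Player 2 against (B, Beta): payoffs 0, 4 → best response Y.
Player 2 against (B, Gamma): payoffs 4, 6 → best response Y.
Player 3 against (T, X): payoffs 1, 7, 9 → best response Gamma.
Player 3 against (T, Y): payoffs 9, 1, 2 → best response Alpha.
Player 3 against (B, X): payoffs 5, 3, 8 → best response Gamma.
Player 3 against (B, Y): payoffs 8, 2, 9 → best response Gamma.
Mutual best responses: (B, Y, Gamma).

Pure NE: (B, Y, Gamma)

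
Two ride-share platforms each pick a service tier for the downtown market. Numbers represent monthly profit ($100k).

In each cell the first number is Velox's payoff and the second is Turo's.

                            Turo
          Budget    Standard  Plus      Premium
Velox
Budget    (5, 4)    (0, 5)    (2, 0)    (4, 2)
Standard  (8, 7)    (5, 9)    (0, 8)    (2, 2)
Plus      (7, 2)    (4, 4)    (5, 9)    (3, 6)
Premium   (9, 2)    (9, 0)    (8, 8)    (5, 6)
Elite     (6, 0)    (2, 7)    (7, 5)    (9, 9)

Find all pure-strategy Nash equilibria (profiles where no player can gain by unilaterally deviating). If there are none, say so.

(Premium, Plus) and (Elite, Premium)

Velox against Budget: payoffs 5, 8, 7, 9, 6 → best response Premium.
Velox against Standard: payoffs 0, 5, 4, 9, 2 → best response Premium.
Velox against Plus: payoffs 2, 0, 5, 8, 7 → best response Premium.
Velox against Premium: payoffs 4, 2, 3, 5, 9 → best response Elite.
Turo against Budget: payoffs 4, 5, 0, 2 → best response Standard.
Turo against Standard: payoffs 7, 9, 8, 2 → best response Standard.
Turo against Plus: payoffs 2, 4, 9, 6 → best response Plus.
Turo against Premium: payoffs 2, 0, 8, 6 → best response Plus.
Turo against Elite: payoffs 0, 7, 5, 9 → best response Premium.
Mutual best responses: (Premium, Plus); (Elite, Premium).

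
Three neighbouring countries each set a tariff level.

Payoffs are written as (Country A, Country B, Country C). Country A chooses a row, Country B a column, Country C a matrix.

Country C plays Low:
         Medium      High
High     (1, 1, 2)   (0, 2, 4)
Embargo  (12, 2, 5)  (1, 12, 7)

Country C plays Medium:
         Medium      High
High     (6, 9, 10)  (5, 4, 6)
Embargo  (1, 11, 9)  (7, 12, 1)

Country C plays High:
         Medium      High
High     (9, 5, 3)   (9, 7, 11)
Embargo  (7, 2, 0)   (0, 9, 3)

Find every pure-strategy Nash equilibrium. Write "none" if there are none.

(High, Medium, Medium) and (High, High, High) and (Embargo, High, Low)

(High, Medium, Low): Country A can switch to Embargo (1 → 12). Not NE.
(High, Medium, Medium): Country A gets 6, best alternative 1; Country B gets 9, best alternative 4; Country C gets 10, best alternative 3. No profitable deviation — NE.
(High, Medium, High): Country B can switch to High (5 → 7). Not NE.
(High, High, Low): Country A can switch to Embargo (0 → 1). Not NE.
(High, High, Medium): Country A can switch to Embargo (5 → 7). Not NE.
(High, High, High): Country A gets 9, best alternative 0; Country B gets 7, best alternative 5; Country C gets 11, best alternative 6. No profitable deviation — NE.
(Embargo, Medium, Low): Country B can switch to High (2 → 12). Not NE.
(Embargo, Medium, Medium): Country A can switch to High (1 → 6). Not NE.
(Embargo, Medium, High): Country A can switch to High (7 → 9). Not NE.
(Embargo, High, Low): Country A gets 1, best alternative 0; Country B gets 12, best alternative 2; Country C gets 7, best alternative 3. No profitable deviation — NE.
(Embargo, High, Medium): Country C can switch to Low (1 → 7). Not NE.
(Embargo, High, High): Country A can switch to High (0 → 9). Not NE.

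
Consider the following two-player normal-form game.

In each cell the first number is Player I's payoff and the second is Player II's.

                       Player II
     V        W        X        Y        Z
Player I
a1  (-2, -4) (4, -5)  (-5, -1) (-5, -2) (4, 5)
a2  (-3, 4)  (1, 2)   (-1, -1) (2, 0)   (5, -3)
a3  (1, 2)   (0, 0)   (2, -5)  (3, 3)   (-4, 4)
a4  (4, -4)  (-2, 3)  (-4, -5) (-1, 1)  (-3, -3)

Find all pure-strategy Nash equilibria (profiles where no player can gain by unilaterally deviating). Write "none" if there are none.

Mark each player's best response to every combination of opponents' strategies; a profile where every player is best-responding is a pure Nash equilibrium.
Player I against V: payoffs -2, -3, 1, 4 → best response a4.
Player I against W: payoffs 4, 1, 0, -2 → best response a1.
Player I against X: payoffs -5, -1, 2, -4 → best response a3.
Player I against Y: payoffs -5, 2, 3, -1 → best response a3.
Player I against Z: payoffs 4, 5, -4, -3 → best response a2.
Player II against a1: payoffs -4, -5, -1, -2, 5 → best response Z.
Player II against a2: payoffs 4, 2, -1, 0, -3 → best response V.
Player II against a3: payoffs 2, 0, -5, 3, 4 → best response Z.
Player II against a4: payoffs -4, 3, -5, 1, -3 → best response W.
No profile is a mutual best response for all players.

This game has no pure Nash equilibrium.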